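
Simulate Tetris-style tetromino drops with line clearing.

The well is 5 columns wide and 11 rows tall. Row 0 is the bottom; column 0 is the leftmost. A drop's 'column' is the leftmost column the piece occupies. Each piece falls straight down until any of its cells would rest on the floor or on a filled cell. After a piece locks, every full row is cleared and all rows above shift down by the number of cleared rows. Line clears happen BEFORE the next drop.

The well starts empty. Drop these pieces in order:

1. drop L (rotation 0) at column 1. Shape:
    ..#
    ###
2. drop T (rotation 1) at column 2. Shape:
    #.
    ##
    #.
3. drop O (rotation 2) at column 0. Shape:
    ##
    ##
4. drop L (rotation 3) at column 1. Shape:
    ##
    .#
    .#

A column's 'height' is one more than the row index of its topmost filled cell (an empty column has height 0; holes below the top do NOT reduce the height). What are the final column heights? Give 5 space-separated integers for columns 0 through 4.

Drop 1: L rot0 at col 1 lands with bottom-row=0; cleared 0 line(s) (total 0); column heights now [0 1 1 2 0], max=2
Drop 2: T rot1 at col 2 lands with bottom-row=1; cleared 0 line(s) (total 0); column heights now [0 1 4 3 0], max=4
Drop 3: O rot2 at col 0 lands with bottom-row=1; cleared 0 line(s) (total 0); column heights now [3 3 4 3 0], max=4
Drop 4: L rot3 at col 1 lands with bottom-row=4; cleared 0 line(s) (total 0); column heights now [3 7 7 3 0], max=7

Answer: 3 7 7 3 0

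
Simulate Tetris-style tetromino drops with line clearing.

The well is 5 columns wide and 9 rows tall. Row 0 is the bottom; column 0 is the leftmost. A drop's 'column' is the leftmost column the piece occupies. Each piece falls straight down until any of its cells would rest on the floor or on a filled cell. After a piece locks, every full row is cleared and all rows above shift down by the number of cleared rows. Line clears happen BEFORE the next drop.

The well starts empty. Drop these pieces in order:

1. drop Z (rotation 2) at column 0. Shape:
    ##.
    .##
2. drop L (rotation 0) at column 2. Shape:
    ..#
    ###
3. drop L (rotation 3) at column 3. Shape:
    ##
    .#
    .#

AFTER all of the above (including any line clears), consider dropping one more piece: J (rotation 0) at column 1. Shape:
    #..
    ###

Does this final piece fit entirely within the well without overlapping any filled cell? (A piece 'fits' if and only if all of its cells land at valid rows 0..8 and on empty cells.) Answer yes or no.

Answer: yes

Derivation:
Drop 1: Z rot2 at col 0 lands with bottom-row=0; cleared 0 line(s) (total 0); column heights now [2 2 1 0 0], max=2
Drop 2: L rot0 at col 2 lands with bottom-row=1; cleared 1 line(s) (total 1); column heights now [0 1 1 0 2], max=2
Drop 3: L rot3 at col 3 lands with bottom-row=2; cleared 0 line(s) (total 1); column heights now [0 1 1 5 5], max=5
Test piece J rot0 at col 1 (width 3): heights before test = [0 1 1 5 5]; fits = True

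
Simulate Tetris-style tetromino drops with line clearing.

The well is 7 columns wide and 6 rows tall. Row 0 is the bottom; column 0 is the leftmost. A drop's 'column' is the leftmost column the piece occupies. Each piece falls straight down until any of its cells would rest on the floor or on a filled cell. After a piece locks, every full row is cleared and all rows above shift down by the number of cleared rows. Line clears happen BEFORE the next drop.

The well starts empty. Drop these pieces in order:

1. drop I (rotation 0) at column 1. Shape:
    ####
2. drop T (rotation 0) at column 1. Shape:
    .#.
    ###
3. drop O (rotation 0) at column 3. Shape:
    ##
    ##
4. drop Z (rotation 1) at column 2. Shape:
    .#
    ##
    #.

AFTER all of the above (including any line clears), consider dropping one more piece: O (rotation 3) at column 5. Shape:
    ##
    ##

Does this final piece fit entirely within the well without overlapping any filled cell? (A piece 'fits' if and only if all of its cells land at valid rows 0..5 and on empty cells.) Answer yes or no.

Answer: yes

Derivation:
Drop 1: I rot0 at col 1 lands with bottom-row=0; cleared 0 line(s) (total 0); column heights now [0 1 1 1 1 0 0], max=1
Drop 2: T rot0 at col 1 lands with bottom-row=1; cleared 0 line(s) (total 0); column heights now [0 2 3 2 1 0 0], max=3
Drop 3: O rot0 at col 3 lands with bottom-row=2; cleared 0 line(s) (total 0); column heights now [0 2 3 4 4 0 0], max=4
Drop 4: Z rot1 at col 2 lands with bottom-row=3; cleared 0 line(s) (total 0); column heights now [0 2 5 6 4 0 0], max=6
Test piece O rot3 at col 5 (width 2): heights before test = [0 2 5 6 4 0 0]; fits = True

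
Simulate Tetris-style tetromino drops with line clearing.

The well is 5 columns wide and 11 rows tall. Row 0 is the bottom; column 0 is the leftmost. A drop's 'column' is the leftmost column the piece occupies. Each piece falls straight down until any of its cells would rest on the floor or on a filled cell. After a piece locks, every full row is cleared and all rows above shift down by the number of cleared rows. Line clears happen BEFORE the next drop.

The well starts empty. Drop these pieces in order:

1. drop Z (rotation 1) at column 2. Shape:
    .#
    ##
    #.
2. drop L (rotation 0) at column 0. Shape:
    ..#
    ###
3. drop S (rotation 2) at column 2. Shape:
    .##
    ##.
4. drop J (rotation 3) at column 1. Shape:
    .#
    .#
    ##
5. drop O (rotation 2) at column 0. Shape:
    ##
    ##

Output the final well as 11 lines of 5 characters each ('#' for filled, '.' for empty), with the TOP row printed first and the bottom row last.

Answer: .....
.....
.....
###..
###..
.####
..##.
..#..
####.
..##.
..#..

Derivation:
Drop 1: Z rot1 at col 2 lands with bottom-row=0; cleared 0 line(s) (total 0); column heights now [0 0 2 3 0], max=3
Drop 2: L rot0 at col 0 lands with bottom-row=2; cleared 0 line(s) (total 0); column heights now [3 3 4 3 0], max=4
Drop 3: S rot2 at col 2 lands with bottom-row=4; cleared 0 line(s) (total 0); column heights now [3 3 5 6 6], max=6
Drop 4: J rot3 at col 1 lands with bottom-row=5; cleared 0 line(s) (total 0); column heights now [3 6 8 6 6], max=8
Drop 5: O rot2 at col 0 lands with bottom-row=6; cleared 0 line(s) (total 0); column heights now [8 8 8 6 6], max=8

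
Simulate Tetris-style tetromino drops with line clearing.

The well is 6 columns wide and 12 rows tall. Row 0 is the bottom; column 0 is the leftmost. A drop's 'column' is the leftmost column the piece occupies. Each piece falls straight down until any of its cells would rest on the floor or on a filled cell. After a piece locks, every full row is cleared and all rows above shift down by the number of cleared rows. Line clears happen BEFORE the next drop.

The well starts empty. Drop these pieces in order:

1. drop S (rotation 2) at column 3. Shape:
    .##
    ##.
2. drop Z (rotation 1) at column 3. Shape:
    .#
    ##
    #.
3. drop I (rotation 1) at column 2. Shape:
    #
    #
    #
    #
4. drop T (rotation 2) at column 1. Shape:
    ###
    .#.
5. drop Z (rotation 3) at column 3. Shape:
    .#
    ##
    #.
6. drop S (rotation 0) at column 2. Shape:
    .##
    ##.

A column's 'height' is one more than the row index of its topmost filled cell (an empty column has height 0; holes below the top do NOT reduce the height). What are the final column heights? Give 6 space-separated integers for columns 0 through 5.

Drop 1: S rot2 at col 3 lands with bottom-row=0; cleared 0 line(s) (total 0); column heights now [0 0 0 1 2 2], max=2
Drop 2: Z rot1 at col 3 lands with bottom-row=1; cleared 0 line(s) (total 0); column heights now [0 0 0 3 4 2], max=4
Drop 3: I rot1 at col 2 lands with bottom-row=0; cleared 0 line(s) (total 0); column heights now [0 0 4 3 4 2], max=4
Drop 4: T rot2 at col 1 lands with bottom-row=4; cleared 0 line(s) (total 0); column heights now [0 6 6 6 4 2], max=6
Drop 5: Z rot3 at col 3 lands with bottom-row=6; cleared 0 line(s) (total 0); column heights now [0 6 6 8 9 2], max=9
Drop 6: S rot0 at col 2 lands with bottom-row=8; cleared 0 line(s) (total 0); column heights now [0 6 9 10 10 2], max=10

Answer: 0 6 9 10 10 2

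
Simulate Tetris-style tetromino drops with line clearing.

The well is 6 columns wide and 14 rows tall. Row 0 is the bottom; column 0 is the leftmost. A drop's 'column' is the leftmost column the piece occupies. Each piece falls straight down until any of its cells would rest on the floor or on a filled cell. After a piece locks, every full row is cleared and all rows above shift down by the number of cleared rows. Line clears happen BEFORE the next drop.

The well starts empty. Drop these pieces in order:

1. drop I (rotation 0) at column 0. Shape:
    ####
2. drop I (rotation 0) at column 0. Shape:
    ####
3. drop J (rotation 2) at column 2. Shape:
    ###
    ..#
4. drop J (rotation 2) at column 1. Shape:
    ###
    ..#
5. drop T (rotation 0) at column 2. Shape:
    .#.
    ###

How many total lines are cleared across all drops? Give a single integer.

Drop 1: I rot0 at col 0 lands with bottom-row=0; cleared 0 line(s) (total 0); column heights now [1 1 1 1 0 0], max=1
Drop 2: I rot0 at col 0 lands with bottom-row=1; cleared 0 line(s) (total 0); column heights now [2 2 2 2 0 0], max=2
Drop 3: J rot2 at col 2 lands with bottom-row=1; cleared 0 line(s) (total 0); column heights now [2 2 3 3 3 0], max=3
Drop 4: J rot2 at col 1 lands with bottom-row=3; cleared 0 line(s) (total 0); column heights now [2 5 5 5 3 0], max=5
Drop 5: T rot0 at col 2 lands with bottom-row=5; cleared 0 line(s) (total 0); column heights now [2 5 6 7 6 0], max=7

Answer: 0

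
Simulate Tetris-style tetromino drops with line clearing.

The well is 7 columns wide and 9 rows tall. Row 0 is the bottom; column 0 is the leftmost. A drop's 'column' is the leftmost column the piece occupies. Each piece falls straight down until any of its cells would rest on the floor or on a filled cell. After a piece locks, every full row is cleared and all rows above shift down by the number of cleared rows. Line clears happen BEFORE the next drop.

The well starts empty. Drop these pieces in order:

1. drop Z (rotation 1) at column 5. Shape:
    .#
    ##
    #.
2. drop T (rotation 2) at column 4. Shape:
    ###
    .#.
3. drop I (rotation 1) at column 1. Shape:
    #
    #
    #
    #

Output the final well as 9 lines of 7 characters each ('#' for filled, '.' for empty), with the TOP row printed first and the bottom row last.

Answer: .......
.......
.......
.......
.......
.#..###
.#...##
.#...##
.#...#.

Derivation:
Drop 1: Z rot1 at col 5 lands with bottom-row=0; cleared 0 line(s) (total 0); column heights now [0 0 0 0 0 2 3], max=3
Drop 2: T rot2 at col 4 lands with bottom-row=2; cleared 0 line(s) (total 0); column heights now [0 0 0 0 4 4 4], max=4
Drop 3: I rot1 at col 1 lands with bottom-row=0; cleared 0 line(s) (total 0); column heights now [0 4 0 0 4 4 4], max=4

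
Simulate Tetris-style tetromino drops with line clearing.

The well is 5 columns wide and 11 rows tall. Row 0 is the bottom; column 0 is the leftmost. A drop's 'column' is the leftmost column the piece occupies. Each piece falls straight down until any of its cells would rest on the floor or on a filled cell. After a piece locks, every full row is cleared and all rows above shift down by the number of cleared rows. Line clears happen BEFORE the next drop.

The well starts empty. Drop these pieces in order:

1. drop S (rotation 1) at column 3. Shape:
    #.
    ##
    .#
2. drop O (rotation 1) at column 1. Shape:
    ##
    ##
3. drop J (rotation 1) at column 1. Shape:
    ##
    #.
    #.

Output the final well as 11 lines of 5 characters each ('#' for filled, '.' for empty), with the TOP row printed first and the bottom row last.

Drop 1: S rot1 at col 3 lands with bottom-row=0; cleared 0 line(s) (total 0); column heights now [0 0 0 3 2], max=3
Drop 2: O rot1 at col 1 lands with bottom-row=0; cleared 0 line(s) (total 0); column heights now [0 2 2 3 2], max=3
Drop 3: J rot1 at col 1 lands with bottom-row=2; cleared 0 line(s) (total 0); column heights now [0 5 5 3 2], max=5

Answer: .....
.....
.....
.....
.....
.....
.##..
.#...
.#.#.
.####
.##.#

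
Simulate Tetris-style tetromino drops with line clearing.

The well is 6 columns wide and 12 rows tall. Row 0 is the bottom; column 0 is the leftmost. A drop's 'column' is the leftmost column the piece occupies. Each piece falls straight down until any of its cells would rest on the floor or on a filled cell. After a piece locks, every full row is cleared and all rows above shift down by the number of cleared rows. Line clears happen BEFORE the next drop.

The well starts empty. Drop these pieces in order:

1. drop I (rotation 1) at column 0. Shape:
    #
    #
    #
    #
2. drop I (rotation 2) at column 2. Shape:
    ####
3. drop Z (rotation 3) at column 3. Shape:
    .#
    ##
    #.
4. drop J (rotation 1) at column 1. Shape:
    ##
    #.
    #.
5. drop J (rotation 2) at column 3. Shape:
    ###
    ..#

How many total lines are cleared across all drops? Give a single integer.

Drop 1: I rot1 at col 0 lands with bottom-row=0; cleared 0 line(s) (total 0); column heights now [4 0 0 0 0 0], max=4
Drop 2: I rot2 at col 2 lands with bottom-row=0; cleared 0 line(s) (total 0); column heights now [4 0 1 1 1 1], max=4
Drop 3: Z rot3 at col 3 lands with bottom-row=1; cleared 0 line(s) (total 0); column heights now [4 0 1 3 4 1], max=4
Drop 4: J rot1 at col 1 lands with bottom-row=0; cleared 1 line(s) (total 1); column heights now [3 2 2 2 3 0], max=3
Drop 5: J rot2 at col 3 lands with bottom-row=2; cleared 0 line(s) (total 1); column heights now [3 2 2 4 4 4], max=4

Answer: 1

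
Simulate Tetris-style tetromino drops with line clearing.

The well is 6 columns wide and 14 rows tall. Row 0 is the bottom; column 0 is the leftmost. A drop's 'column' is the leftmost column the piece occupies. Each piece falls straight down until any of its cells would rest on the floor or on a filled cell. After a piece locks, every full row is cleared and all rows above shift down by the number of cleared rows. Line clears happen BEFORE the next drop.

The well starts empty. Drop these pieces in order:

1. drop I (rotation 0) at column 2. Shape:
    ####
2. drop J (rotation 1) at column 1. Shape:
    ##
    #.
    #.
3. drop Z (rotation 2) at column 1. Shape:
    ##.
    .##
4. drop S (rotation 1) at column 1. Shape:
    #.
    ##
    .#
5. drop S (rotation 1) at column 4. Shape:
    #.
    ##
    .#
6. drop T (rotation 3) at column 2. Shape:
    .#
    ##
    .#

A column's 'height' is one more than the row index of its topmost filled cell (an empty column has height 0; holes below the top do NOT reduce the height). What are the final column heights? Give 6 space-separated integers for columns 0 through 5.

Drop 1: I rot0 at col 2 lands with bottom-row=0; cleared 0 line(s) (total 0); column heights now [0 0 1 1 1 1], max=1
Drop 2: J rot1 at col 1 lands with bottom-row=0; cleared 0 line(s) (total 0); column heights now [0 3 3 1 1 1], max=3
Drop 3: Z rot2 at col 1 lands with bottom-row=3; cleared 0 line(s) (total 0); column heights now [0 5 5 4 1 1], max=5
Drop 4: S rot1 at col 1 lands with bottom-row=5; cleared 0 line(s) (total 0); column heights now [0 8 7 4 1 1], max=8
Drop 5: S rot1 at col 4 lands with bottom-row=1; cleared 0 line(s) (total 0); column heights now [0 8 7 4 4 3], max=8
Drop 6: T rot3 at col 2 lands with bottom-row=6; cleared 0 line(s) (total 0); column heights now [0 8 8 9 4 3], max=9

Answer: 0 8 8 9 4 3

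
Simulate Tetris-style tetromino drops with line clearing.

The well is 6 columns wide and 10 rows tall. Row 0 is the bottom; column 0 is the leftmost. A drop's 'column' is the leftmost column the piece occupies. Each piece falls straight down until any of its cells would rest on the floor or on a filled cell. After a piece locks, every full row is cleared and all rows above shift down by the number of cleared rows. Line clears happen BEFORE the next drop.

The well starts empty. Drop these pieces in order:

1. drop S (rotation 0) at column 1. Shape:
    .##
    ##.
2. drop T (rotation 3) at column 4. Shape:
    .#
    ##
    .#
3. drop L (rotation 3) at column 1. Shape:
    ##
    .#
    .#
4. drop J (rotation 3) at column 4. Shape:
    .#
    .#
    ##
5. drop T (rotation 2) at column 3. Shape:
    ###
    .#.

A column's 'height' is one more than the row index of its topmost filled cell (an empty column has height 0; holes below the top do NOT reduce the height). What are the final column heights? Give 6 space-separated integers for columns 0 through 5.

Answer: 0 5 5 7 7 7

Derivation:
Drop 1: S rot0 at col 1 lands with bottom-row=0; cleared 0 line(s) (total 0); column heights now [0 1 2 2 0 0], max=2
Drop 2: T rot3 at col 4 lands with bottom-row=0; cleared 0 line(s) (total 0); column heights now [0 1 2 2 2 3], max=3
Drop 3: L rot3 at col 1 lands with bottom-row=2; cleared 0 line(s) (total 0); column heights now [0 5 5 2 2 3], max=5
Drop 4: J rot3 at col 4 lands with bottom-row=3; cleared 0 line(s) (total 0); column heights now [0 5 5 2 4 6], max=6
Drop 5: T rot2 at col 3 lands with bottom-row=5; cleared 0 line(s) (total 0); column heights now [0 5 5 7 7 7], max=7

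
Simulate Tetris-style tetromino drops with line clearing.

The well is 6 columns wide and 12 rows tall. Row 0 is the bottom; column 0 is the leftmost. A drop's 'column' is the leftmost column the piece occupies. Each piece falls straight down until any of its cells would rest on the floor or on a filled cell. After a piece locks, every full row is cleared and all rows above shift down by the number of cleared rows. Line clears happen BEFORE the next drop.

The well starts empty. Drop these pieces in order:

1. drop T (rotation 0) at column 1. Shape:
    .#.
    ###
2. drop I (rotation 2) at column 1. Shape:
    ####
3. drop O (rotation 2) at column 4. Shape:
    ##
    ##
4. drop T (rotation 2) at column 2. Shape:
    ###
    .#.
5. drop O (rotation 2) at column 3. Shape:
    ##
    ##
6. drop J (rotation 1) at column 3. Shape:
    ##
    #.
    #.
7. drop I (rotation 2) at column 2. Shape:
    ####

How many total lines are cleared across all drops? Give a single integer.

Answer: 0

Derivation:
Drop 1: T rot0 at col 1 lands with bottom-row=0; cleared 0 line(s) (total 0); column heights now [0 1 2 1 0 0], max=2
Drop 2: I rot2 at col 1 lands with bottom-row=2; cleared 0 line(s) (total 0); column heights now [0 3 3 3 3 0], max=3
Drop 3: O rot2 at col 4 lands with bottom-row=3; cleared 0 line(s) (total 0); column heights now [0 3 3 3 5 5], max=5
Drop 4: T rot2 at col 2 lands with bottom-row=4; cleared 0 line(s) (total 0); column heights now [0 3 6 6 6 5], max=6
Drop 5: O rot2 at col 3 lands with bottom-row=6; cleared 0 line(s) (total 0); column heights now [0 3 6 8 8 5], max=8
Drop 6: J rot1 at col 3 lands with bottom-row=8; cleared 0 line(s) (total 0); column heights now [0 3 6 11 11 5], max=11
Drop 7: I rot2 at col 2 lands with bottom-row=11; cleared 0 line(s) (total 0); column heights now [0 3 12 12 12 12], max=12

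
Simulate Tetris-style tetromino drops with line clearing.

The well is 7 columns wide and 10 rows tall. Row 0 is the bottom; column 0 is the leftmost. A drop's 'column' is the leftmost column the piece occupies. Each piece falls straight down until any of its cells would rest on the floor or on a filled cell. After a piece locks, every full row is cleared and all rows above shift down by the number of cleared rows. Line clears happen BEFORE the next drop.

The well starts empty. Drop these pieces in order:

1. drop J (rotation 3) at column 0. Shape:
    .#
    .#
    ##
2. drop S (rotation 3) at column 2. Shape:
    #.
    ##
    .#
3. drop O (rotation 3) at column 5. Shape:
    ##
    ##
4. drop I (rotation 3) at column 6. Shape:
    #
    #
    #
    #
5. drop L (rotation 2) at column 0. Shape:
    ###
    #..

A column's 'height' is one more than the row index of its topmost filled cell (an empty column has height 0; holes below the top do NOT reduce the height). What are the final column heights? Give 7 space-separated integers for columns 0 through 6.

Answer: 4 4 4 2 0 2 6

Derivation:
Drop 1: J rot3 at col 0 lands with bottom-row=0; cleared 0 line(s) (total 0); column heights now [1 3 0 0 0 0 0], max=3
Drop 2: S rot3 at col 2 lands with bottom-row=0; cleared 0 line(s) (total 0); column heights now [1 3 3 2 0 0 0], max=3
Drop 3: O rot3 at col 5 lands with bottom-row=0; cleared 0 line(s) (total 0); column heights now [1 3 3 2 0 2 2], max=3
Drop 4: I rot3 at col 6 lands with bottom-row=2; cleared 0 line(s) (total 0); column heights now [1 3 3 2 0 2 6], max=6
Drop 5: L rot2 at col 0 lands with bottom-row=2; cleared 0 line(s) (total 0); column heights now [4 4 4 2 0 2 6], max=6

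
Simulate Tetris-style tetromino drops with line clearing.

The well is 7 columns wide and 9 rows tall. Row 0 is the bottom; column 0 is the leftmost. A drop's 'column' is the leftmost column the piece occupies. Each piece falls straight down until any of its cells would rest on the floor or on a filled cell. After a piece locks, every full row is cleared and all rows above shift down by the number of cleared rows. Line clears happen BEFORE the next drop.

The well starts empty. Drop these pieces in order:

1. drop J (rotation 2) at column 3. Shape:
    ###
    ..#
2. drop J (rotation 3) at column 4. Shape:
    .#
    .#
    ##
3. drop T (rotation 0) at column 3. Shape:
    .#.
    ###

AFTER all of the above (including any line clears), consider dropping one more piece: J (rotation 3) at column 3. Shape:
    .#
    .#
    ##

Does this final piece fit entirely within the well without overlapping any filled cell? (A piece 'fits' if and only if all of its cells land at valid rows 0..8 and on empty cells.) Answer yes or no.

Answer: no

Derivation:
Drop 1: J rot2 at col 3 lands with bottom-row=0; cleared 0 line(s) (total 0); column heights now [0 0 0 2 2 2 0], max=2
Drop 2: J rot3 at col 4 lands with bottom-row=2; cleared 0 line(s) (total 0); column heights now [0 0 0 2 3 5 0], max=5
Drop 3: T rot0 at col 3 lands with bottom-row=5; cleared 0 line(s) (total 0); column heights now [0 0 0 6 7 6 0], max=7
Test piece J rot3 at col 3 (width 2): heights before test = [0 0 0 6 7 6 0]; fits = False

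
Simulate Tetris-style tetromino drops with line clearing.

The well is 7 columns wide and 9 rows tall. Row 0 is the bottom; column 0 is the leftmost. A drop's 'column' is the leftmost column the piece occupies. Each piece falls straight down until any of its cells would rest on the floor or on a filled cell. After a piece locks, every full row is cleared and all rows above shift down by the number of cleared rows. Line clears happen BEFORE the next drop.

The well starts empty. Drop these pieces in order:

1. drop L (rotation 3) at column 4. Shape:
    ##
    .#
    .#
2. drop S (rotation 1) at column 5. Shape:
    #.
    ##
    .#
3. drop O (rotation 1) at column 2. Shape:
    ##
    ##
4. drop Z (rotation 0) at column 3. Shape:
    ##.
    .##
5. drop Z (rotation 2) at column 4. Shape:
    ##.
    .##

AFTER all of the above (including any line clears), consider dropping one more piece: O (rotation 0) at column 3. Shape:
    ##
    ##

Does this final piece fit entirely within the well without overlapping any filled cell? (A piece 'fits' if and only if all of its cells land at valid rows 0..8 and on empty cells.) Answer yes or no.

Drop 1: L rot3 at col 4 lands with bottom-row=0; cleared 0 line(s) (total 0); column heights now [0 0 0 0 3 3 0], max=3
Drop 2: S rot1 at col 5 lands with bottom-row=2; cleared 0 line(s) (total 0); column heights now [0 0 0 0 3 5 4], max=5
Drop 3: O rot1 at col 2 lands with bottom-row=0; cleared 0 line(s) (total 0); column heights now [0 0 2 2 3 5 4], max=5
Drop 4: Z rot0 at col 3 lands with bottom-row=5; cleared 0 line(s) (total 0); column heights now [0 0 2 7 7 6 4], max=7
Drop 5: Z rot2 at col 4 lands with bottom-row=6; cleared 0 line(s) (total 0); column heights now [0 0 2 7 8 8 7], max=8
Test piece O rot0 at col 3 (width 2): heights before test = [0 0 2 7 8 8 7]; fits = False

Answer: no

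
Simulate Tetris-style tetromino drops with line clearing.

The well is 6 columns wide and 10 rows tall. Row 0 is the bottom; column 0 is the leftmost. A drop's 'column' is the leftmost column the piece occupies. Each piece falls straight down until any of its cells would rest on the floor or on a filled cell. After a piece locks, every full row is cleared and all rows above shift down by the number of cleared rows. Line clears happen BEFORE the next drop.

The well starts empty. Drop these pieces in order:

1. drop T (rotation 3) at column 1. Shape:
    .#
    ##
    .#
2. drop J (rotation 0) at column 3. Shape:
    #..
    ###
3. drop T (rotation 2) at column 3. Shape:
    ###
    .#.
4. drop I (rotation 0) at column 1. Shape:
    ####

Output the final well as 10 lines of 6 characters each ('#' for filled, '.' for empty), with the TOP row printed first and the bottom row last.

Answer: ......
......
......
......
......
......
.####.
..####
.####.
..####

Derivation:
Drop 1: T rot3 at col 1 lands with bottom-row=0; cleared 0 line(s) (total 0); column heights now [0 2 3 0 0 0], max=3
Drop 2: J rot0 at col 3 lands with bottom-row=0; cleared 0 line(s) (total 0); column heights now [0 2 3 2 1 1], max=3
Drop 3: T rot2 at col 3 lands with bottom-row=1; cleared 0 line(s) (total 0); column heights now [0 2 3 3 3 3], max=3
Drop 4: I rot0 at col 1 lands with bottom-row=3; cleared 0 line(s) (total 0); column heights now [0 4 4 4 4 3], max=4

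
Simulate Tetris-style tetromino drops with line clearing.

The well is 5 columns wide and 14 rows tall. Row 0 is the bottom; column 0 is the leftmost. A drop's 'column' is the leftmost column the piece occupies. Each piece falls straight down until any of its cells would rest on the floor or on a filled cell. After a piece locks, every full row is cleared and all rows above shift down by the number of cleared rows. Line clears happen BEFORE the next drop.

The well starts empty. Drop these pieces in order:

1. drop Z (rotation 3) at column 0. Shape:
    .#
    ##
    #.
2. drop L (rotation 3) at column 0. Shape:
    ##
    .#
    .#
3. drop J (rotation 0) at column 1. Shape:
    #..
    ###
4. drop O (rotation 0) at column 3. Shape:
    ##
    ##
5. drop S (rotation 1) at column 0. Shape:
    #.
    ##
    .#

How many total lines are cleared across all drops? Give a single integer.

Answer: 0

Derivation:
Drop 1: Z rot3 at col 0 lands with bottom-row=0; cleared 0 line(s) (total 0); column heights now [2 3 0 0 0], max=3
Drop 2: L rot3 at col 0 lands with bottom-row=3; cleared 0 line(s) (total 0); column heights now [6 6 0 0 0], max=6
Drop 3: J rot0 at col 1 lands with bottom-row=6; cleared 0 line(s) (total 0); column heights now [6 8 7 7 0], max=8
Drop 4: O rot0 at col 3 lands with bottom-row=7; cleared 0 line(s) (total 0); column heights now [6 8 7 9 9], max=9
Drop 5: S rot1 at col 0 lands with bottom-row=8; cleared 0 line(s) (total 0); column heights now [11 10 7 9 9], max=11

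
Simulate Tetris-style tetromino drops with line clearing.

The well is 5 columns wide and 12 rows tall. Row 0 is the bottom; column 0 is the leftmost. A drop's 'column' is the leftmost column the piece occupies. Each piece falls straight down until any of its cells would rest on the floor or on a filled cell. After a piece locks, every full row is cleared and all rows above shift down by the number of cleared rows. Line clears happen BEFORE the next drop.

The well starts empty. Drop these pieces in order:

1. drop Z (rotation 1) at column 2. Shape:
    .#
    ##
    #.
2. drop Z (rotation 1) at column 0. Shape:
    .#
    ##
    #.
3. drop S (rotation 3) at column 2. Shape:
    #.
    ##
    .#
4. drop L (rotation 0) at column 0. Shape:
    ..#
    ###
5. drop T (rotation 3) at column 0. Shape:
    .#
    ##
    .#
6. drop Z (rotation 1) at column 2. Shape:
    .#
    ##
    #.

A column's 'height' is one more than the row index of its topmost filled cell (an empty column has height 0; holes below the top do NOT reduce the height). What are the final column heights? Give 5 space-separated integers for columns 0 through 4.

Drop 1: Z rot1 at col 2 lands with bottom-row=0; cleared 0 line(s) (total 0); column heights now [0 0 2 3 0], max=3
Drop 2: Z rot1 at col 0 lands with bottom-row=0; cleared 0 line(s) (total 0); column heights now [2 3 2 3 0], max=3
Drop 3: S rot3 at col 2 lands with bottom-row=3; cleared 0 line(s) (total 0); column heights now [2 3 6 5 0], max=6
Drop 4: L rot0 at col 0 lands with bottom-row=6; cleared 0 line(s) (total 0); column heights now [7 7 8 5 0], max=8
Drop 5: T rot3 at col 0 lands with bottom-row=7; cleared 0 line(s) (total 0); column heights now [9 10 8 5 0], max=10
Drop 6: Z rot1 at col 2 lands with bottom-row=8; cleared 0 line(s) (total 0); column heights now [9 10 10 11 0], max=11

Answer: 9 10 10 11 0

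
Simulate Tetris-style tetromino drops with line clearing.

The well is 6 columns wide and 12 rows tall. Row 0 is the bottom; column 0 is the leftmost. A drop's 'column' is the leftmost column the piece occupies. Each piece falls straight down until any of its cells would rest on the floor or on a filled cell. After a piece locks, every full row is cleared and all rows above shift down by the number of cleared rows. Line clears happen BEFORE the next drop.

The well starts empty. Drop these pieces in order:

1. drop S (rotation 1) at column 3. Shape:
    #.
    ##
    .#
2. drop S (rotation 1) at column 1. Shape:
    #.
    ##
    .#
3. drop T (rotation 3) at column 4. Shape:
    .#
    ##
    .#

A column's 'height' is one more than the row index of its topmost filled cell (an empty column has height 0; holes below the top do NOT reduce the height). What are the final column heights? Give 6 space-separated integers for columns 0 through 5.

Answer: 0 3 2 3 3 4

Derivation:
Drop 1: S rot1 at col 3 lands with bottom-row=0; cleared 0 line(s) (total 0); column heights now [0 0 0 3 2 0], max=3
Drop 2: S rot1 at col 1 lands with bottom-row=0; cleared 0 line(s) (total 0); column heights now [0 3 2 3 2 0], max=3
Drop 3: T rot3 at col 4 lands with bottom-row=1; cleared 0 line(s) (total 0); column heights now [0 3 2 3 3 4], max=4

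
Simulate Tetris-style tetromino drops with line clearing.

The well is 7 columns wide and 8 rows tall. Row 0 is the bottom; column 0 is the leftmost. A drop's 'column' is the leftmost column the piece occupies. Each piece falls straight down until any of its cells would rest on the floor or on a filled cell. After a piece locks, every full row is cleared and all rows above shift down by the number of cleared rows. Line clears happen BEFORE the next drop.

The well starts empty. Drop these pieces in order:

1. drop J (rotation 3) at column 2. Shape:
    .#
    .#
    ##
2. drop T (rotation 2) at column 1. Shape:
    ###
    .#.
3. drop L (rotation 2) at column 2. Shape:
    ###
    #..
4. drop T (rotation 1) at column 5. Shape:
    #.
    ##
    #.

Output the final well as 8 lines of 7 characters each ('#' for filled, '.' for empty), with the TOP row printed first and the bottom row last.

Drop 1: J rot3 at col 2 lands with bottom-row=0; cleared 0 line(s) (total 0); column heights now [0 0 1 3 0 0 0], max=3
Drop 2: T rot2 at col 1 lands with bottom-row=2; cleared 0 line(s) (total 0); column heights now [0 4 4 4 0 0 0], max=4
Drop 3: L rot2 at col 2 lands with bottom-row=4; cleared 0 line(s) (total 0); column heights now [0 4 6 6 6 0 0], max=6
Drop 4: T rot1 at col 5 lands with bottom-row=0; cleared 0 line(s) (total 0); column heights now [0 4 6 6 6 3 2], max=6

Answer: .......
.......
..###..
..#....
.###...
..##.#.
...#.##
..##.#.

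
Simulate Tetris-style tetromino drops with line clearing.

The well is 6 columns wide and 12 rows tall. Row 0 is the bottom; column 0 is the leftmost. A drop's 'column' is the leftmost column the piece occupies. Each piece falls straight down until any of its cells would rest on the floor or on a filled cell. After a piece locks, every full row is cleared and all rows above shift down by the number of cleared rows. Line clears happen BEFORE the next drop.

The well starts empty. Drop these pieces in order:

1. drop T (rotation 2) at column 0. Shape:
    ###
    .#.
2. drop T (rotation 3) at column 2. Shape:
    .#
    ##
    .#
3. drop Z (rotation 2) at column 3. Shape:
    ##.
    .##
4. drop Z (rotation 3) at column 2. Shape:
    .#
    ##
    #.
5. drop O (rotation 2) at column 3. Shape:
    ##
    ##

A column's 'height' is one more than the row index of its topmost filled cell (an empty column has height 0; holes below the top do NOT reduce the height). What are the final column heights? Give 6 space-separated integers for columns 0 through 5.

Drop 1: T rot2 at col 0 lands with bottom-row=0; cleared 0 line(s) (total 0); column heights now [2 2 2 0 0 0], max=2
Drop 2: T rot3 at col 2 lands with bottom-row=1; cleared 0 line(s) (total 0); column heights now [2 2 3 4 0 0], max=4
Drop 3: Z rot2 at col 3 lands with bottom-row=3; cleared 0 line(s) (total 0); column heights now [2 2 3 5 5 4], max=5
Drop 4: Z rot3 at col 2 lands with bottom-row=4; cleared 0 line(s) (total 0); column heights now [2 2 6 7 5 4], max=7
Drop 5: O rot2 at col 3 lands with bottom-row=7; cleared 0 line(s) (total 0); column heights now [2 2 6 9 9 4], max=9

Answer: 2 2 6 9 9 4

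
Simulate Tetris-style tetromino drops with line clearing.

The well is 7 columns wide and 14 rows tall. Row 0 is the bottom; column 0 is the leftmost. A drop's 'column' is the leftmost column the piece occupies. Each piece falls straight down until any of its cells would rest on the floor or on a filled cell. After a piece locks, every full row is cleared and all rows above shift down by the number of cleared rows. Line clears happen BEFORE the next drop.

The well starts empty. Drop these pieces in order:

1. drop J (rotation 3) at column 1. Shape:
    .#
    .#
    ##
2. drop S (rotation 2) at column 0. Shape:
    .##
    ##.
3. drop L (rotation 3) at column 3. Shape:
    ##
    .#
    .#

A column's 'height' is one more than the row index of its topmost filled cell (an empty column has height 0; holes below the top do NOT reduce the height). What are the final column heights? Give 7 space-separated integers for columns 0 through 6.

Answer: 3 4 4 3 3 0 0

Derivation:
Drop 1: J rot3 at col 1 lands with bottom-row=0; cleared 0 line(s) (total 0); column heights now [0 1 3 0 0 0 0], max=3
Drop 2: S rot2 at col 0 lands with bottom-row=2; cleared 0 line(s) (total 0); column heights now [3 4 4 0 0 0 0], max=4
Drop 3: L rot3 at col 3 lands with bottom-row=0; cleared 0 line(s) (total 0); column heights now [3 4 4 3 3 0 0], max=4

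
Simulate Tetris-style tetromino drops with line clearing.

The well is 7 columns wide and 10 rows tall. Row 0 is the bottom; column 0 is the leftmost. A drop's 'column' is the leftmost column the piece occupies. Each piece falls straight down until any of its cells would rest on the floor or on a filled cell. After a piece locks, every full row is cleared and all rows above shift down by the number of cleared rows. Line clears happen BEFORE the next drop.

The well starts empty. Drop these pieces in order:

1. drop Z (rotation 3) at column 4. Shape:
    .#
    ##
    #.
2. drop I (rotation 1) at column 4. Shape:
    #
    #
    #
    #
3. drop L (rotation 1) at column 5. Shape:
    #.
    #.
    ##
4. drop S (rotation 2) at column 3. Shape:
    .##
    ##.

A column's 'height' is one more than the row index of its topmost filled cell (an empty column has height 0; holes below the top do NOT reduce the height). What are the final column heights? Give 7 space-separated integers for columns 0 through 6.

Answer: 0 0 0 7 8 8 4

Derivation:
Drop 1: Z rot3 at col 4 lands with bottom-row=0; cleared 0 line(s) (total 0); column heights now [0 0 0 0 2 3 0], max=3
Drop 2: I rot1 at col 4 lands with bottom-row=2; cleared 0 line(s) (total 0); column heights now [0 0 0 0 6 3 0], max=6
Drop 3: L rot1 at col 5 lands with bottom-row=3; cleared 0 line(s) (total 0); column heights now [0 0 0 0 6 6 4], max=6
Drop 4: S rot2 at col 3 lands with bottom-row=6; cleared 0 line(s) (total 0); column heights now [0 0 0 7 8 8 4], max=8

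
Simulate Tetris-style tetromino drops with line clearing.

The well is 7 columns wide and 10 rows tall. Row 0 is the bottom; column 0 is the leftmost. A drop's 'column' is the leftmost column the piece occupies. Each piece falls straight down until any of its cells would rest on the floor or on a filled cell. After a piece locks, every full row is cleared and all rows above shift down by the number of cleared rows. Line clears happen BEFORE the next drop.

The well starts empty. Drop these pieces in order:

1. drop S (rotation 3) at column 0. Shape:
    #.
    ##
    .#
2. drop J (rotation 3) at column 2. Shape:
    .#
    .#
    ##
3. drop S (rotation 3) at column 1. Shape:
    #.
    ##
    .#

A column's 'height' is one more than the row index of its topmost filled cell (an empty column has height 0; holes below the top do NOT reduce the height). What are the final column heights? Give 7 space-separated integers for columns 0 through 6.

Answer: 3 4 3 3 0 0 0

Derivation:
Drop 1: S rot3 at col 0 lands with bottom-row=0; cleared 0 line(s) (total 0); column heights now [3 2 0 0 0 0 0], max=3
Drop 2: J rot3 at col 2 lands with bottom-row=0; cleared 0 line(s) (total 0); column heights now [3 2 1 3 0 0 0], max=3
Drop 3: S rot3 at col 1 lands with bottom-row=1; cleared 0 line(s) (total 0); column heights now [3 4 3 3 0 0 0], max=4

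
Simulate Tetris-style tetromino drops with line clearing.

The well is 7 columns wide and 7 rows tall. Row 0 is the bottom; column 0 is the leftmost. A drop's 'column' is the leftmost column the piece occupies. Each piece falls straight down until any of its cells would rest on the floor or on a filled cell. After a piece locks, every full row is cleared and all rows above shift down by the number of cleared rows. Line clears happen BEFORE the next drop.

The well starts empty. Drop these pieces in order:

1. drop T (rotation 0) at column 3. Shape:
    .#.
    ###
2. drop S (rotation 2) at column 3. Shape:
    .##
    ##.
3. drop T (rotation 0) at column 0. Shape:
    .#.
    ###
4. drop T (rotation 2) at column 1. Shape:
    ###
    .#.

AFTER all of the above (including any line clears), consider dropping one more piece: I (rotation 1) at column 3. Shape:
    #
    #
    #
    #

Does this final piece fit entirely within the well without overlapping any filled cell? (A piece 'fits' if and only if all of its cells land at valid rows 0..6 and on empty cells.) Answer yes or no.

Drop 1: T rot0 at col 3 lands with bottom-row=0; cleared 0 line(s) (total 0); column heights now [0 0 0 1 2 1 0], max=2
Drop 2: S rot2 at col 3 lands with bottom-row=2; cleared 0 line(s) (total 0); column heights now [0 0 0 3 4 4 0], max=4
Drop 3: T rot0 at col 0 lands with bottom-row=0; cleared 0 line(s) (total 0); column heights now [1 2 1 3 4 4 0], max=4
Drop 4: T rot2 at col 1 lands with bottom-row=2; cleared 0 line(s) (total 0); column heights now [1 4 4 4 4 4 0], max=4
Test piece I rot1 at col 3 (width 1): heights before test = [1 4 4 4 4 4 0]; fits = False

Answer: no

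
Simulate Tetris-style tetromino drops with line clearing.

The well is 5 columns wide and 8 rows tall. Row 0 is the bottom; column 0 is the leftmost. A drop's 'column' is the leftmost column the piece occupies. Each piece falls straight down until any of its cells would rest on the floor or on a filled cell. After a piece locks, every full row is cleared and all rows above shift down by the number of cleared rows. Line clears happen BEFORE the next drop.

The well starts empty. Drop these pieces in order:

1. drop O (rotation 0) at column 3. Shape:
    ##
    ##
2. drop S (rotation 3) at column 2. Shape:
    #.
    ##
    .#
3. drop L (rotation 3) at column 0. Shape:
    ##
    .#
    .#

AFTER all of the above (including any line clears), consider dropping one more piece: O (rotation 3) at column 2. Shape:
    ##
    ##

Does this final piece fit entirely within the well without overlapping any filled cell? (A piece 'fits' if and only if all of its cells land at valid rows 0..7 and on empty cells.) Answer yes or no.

Drop 1: O rot0 at col 3 lands with bottom-row=0; cleared 0 line(s) (total 0); column heights now [0 0 0 2 2], max=2
Drop 2: S rot3 at col 2 lands with bottom-row=2; cleared 0 line(s) (total 0); column heights now [0 0 5 4 2], max=5
Drop 3: L rot3 at col 0 lands with bottom-row=0; cleared 0 line(s) (total 0); column heights now [3 3 5 4 2], max=5
Test piece O rot3 at col 2 (width 2): heights before test = [3 3 5 4 2]; fits = True

Answer: yes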